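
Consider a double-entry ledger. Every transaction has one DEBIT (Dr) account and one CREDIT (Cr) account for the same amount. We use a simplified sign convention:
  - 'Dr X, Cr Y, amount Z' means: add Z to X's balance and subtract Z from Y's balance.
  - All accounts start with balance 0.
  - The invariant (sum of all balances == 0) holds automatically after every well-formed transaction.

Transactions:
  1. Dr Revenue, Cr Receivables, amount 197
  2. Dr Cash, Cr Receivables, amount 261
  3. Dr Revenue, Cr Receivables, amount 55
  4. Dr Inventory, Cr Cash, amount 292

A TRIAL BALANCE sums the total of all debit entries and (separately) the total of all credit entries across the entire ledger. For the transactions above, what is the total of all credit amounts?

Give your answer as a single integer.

Txn 1: credit+=197
Txn 2: credit+=261
Txn 3: credit+=55
Txn 4: credit+=292
Total credits = 805

Answer: 805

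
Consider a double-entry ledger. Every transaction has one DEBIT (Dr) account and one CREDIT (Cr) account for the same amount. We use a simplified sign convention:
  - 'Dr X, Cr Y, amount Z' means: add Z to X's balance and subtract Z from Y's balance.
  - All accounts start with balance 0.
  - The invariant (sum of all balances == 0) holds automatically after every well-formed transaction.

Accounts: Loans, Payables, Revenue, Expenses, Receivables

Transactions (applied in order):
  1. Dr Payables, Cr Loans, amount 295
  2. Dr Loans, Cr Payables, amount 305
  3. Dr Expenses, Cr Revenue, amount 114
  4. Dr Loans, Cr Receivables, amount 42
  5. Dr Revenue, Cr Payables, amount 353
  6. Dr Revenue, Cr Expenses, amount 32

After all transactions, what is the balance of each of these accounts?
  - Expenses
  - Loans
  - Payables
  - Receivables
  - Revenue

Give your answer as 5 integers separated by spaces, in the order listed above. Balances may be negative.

After txn 1 (Dr Payables, Cr Loans, amount 295): Loans=-295 Payables=295
After txn 2 (Dr Loans, Cr Payables, amount 305): Loans=10 Payables=-10
After txn 3 (Dr Expenses, Cr Revenue, amount 114): Expenses=114 Loans=10 Payables=-10 Revenue=-114
After txn 4 (Dr Loans, Cr Receivables, amount 42): Expenses=114 Loans=52 Payables=-10 Receivables=-42 Revenue=-114
After txn 5 (Dr Revenue, Cr Payables, amount 353): Expenses=114 Loans=52 Payables=-363 Receivables=-42 Revenue=239
After txn 6 (Dr Revenue, Cr Expenses, amount 32): Expenses=82 Loans=52 Payables=-363 Receivables=-42 Revenue=271

Answer: 82 52 -363 -42 271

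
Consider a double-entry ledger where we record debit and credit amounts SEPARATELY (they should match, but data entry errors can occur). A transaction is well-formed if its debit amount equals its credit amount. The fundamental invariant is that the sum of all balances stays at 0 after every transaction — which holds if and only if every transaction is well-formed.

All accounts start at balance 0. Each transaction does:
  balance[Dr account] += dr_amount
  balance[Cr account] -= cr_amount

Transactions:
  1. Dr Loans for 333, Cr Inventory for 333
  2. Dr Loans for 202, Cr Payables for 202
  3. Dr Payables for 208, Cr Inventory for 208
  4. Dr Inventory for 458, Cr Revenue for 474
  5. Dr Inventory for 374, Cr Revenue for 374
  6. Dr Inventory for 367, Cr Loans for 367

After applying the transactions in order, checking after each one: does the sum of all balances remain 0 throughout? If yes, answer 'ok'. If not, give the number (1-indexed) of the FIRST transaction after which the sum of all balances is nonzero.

Answer: 4

Derivation:
After txn 1: dr=333 cr=333 sum_balances=0
After txn 2: dr=202 cr=202 sum_balances=0
After txn 3: dr=208 cr=208 sum_balances=0
After txn 4: dr=458 cr=474 sum_balances=-16
After txn 5: dr=374 cr=374 sum_balances=-16
After txn 6: dr=367 cr=367 sum_balances=-16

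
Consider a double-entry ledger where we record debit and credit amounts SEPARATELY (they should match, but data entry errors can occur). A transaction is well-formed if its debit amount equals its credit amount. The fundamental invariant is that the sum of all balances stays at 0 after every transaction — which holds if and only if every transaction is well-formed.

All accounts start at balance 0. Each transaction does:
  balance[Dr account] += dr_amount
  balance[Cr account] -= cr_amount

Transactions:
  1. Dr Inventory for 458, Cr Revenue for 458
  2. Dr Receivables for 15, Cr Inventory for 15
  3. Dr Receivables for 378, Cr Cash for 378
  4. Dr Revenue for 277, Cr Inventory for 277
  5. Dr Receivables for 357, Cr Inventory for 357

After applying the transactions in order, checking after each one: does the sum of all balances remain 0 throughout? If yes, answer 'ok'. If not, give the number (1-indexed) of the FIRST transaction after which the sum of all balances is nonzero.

Answer: ok

Derivation:
After txn 1: dr=458 cr=458 sum_balances=0
After txn 2: dr=15 cr=15 sum_balances=0
After txn 3: dr=378 cr=378 sum_balances=0
After txn 4: dr=277 cr=277 sum_balances=0
After txn 5: dr=357 cr=357 sum_balances=0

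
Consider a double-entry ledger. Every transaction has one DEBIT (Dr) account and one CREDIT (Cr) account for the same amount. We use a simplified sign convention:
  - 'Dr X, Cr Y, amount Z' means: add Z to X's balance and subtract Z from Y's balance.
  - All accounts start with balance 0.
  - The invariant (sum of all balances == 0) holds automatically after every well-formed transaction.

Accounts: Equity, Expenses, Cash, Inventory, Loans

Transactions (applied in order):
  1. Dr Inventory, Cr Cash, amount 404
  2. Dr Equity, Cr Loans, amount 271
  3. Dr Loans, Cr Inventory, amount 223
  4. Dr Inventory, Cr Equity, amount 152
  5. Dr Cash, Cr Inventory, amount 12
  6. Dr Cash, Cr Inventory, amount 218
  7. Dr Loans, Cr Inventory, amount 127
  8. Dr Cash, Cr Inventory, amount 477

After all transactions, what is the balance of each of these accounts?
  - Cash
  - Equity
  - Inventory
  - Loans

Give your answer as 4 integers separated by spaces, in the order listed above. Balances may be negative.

Answer: 303 119 -501 79

Derivation:
After txn 1 (Dr Inventory, Cr Cash, amount 404): Cash=-404 Inventory=404
After txn 2 (Dr Equity, Cr Loans, amount 271): Cash=-404 Equity=271 Inventory=404 Loans=-271
After txn 3 (Dr Loans, Cr Inventory, amount 223): Cash=-404 Equity=271 Inventory=181 Loans=-48
After txn 4 (Dr Inventory, Cr Equity, amount 152): Cash=-404 Equity=119 Inventory=333 Loans=-48
After txn 5 (Dr Cash, Cr Inventory, amount 12): Cash=-392 Equity=119 Inventory=321 Loans=-48
After txn 6 (Dr Cash, Cr Inventory, amount 218): Cash=-174 Equity=119 Inventory=103 Loans=-48
After txn 7 (Dr Loans, Cr Inventory, amount 127): Cash=-174 Equity=119 Inventory=-24 Loans=79
After txn 8 (Dr Cash, Cr Inventory, amount 477): Cash=303 Equity=119 Inventory=-501 Loans=79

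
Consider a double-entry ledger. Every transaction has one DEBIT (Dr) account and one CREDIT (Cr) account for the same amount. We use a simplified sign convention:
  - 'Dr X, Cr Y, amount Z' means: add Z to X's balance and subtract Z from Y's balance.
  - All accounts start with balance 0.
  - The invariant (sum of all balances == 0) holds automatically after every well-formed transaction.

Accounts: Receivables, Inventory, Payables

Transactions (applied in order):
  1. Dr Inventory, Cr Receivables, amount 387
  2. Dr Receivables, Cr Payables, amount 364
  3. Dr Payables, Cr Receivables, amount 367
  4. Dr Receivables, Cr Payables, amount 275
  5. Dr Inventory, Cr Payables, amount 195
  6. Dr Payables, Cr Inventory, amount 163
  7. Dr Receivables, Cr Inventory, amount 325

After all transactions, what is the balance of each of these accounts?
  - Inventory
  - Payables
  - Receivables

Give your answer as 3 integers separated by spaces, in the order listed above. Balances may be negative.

Answer: 94 -304 210

Derivation:
After txn 1 (Dr Inventory, Cr Receivables, amount 387): Inventory=387 Receivables=-387
After txn 2 (Dr Receivables, Cr Payables, amount 364): Inventory=387 Payables=-364 Receivables=-23
After txn 3 (Dr Payables, Cr Receivables, amount 367): Inventory=387 Payables=3 Receivables=-390
After txn 4 (Dr Receivables, Cr Payables, amount 275): Inventory=387 Payables=-272 Receivables=-115
After txn 5 (Dr Inventory, Cr Payables, amount 195): Inventory=582 Payables=-467 Receivables=-115
After txn 6 (Dr Payables, Cr Inventory, amount 163): Inventory=419 Payables=-304 Receivables=-115
After txn 7 (Dr Receivables, Cr Inventory, amount 325): Inventory=94 Payables=-304 Receivables=210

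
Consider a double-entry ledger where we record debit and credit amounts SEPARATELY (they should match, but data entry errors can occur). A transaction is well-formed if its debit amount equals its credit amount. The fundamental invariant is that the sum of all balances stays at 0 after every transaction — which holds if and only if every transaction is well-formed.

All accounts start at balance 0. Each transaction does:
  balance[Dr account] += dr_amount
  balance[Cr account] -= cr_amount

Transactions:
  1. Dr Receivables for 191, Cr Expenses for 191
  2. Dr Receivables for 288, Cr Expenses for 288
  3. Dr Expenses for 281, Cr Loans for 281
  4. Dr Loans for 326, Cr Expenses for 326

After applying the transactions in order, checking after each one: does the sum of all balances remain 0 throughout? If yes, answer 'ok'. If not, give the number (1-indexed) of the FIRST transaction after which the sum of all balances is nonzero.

After txn 1: dr=191 cr=191 sum_balances=0
After txn 2: dr=288 cr=288 sum_balances=0
After txn 3: dr=281 cr=281 sum_balances=0
After txn 4: dr=326 cr=326 sum_balances=0

Answer: ok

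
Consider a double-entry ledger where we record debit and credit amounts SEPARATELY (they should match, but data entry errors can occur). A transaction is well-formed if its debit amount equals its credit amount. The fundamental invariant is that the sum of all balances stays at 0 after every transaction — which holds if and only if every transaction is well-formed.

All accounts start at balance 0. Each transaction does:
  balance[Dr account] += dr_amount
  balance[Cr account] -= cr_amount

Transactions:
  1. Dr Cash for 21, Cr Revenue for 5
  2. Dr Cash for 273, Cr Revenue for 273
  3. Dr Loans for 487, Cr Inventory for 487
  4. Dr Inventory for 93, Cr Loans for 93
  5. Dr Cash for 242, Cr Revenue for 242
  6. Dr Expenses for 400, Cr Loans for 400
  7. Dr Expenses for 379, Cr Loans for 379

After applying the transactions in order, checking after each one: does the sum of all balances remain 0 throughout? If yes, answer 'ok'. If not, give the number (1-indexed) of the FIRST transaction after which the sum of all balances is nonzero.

Answer: 1

Derivation:
After txn 1: dr=21 cr=5 sum_balances=16
After txn 2: dr=273 cr=273 sum_balances=16
After txn 3: dr=487 cr=487 sum_balances=16
After txn 4: dr=93 cr=93 sum_balances=16
After txn 5: dr=242 cr=242 sum_balances=16
After txn 6: dr=400 cr=400 sum_balances=16
After txn 7: dr=379 cr=379 sum_balances=16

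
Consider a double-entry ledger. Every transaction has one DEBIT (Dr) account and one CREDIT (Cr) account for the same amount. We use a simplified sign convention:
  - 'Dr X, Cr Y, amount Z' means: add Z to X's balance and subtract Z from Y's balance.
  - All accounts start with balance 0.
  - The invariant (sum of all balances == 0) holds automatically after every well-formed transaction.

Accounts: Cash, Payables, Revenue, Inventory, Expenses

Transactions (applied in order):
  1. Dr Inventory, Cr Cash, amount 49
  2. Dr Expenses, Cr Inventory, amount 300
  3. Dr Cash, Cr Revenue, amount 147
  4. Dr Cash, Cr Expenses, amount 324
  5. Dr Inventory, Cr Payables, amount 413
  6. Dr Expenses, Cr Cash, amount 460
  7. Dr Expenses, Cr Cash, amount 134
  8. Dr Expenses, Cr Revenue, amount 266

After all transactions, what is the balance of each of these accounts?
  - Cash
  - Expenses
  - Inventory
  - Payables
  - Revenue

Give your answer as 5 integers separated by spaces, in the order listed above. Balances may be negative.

After txn 1 (Dr Inventory, Cr Cash, amount 49): Cash=-49 Inventory=49
After txn 2 (Dr Expenses, Cr Inventory, amount 300): Cash=-49 Expenses=300 Inventory=-251
After txn 3 (Dr Cash, Cr Revenue, amount 147): Cash=98 Expenses=300 Inventory=-251 Revenue=-147
After txn 4 (Dr Cash, Cr Expenses, amount 324): Cash=422 Expenses=-24 Inventory=-251 Revenue=-147
After txn 5 (Dr Inventory, Cr Payables, amount 413): Cash=422 Expenses=-24 Inventory=162 Payables=-413 Revenue=-147
After txn 6 (Dr Expenses, Cr Cash, amount 460): Cash=-38 Expenses=436 Inventory=162 Payables=-413 Revenue=-147
After txn 7 (Dr Expenses, Cr Cash, amount 134): Cash=-172 Expenses=570 Inventory=162 Payables=-413 Revenue=-147
After txn 8 (Dr Expenses, Cr Revenue, amount 266): Cash=-172 Expenses=836 Inventory=162 Payables=-413 Revenue=-413

Answer: -172 836 162 -413 -413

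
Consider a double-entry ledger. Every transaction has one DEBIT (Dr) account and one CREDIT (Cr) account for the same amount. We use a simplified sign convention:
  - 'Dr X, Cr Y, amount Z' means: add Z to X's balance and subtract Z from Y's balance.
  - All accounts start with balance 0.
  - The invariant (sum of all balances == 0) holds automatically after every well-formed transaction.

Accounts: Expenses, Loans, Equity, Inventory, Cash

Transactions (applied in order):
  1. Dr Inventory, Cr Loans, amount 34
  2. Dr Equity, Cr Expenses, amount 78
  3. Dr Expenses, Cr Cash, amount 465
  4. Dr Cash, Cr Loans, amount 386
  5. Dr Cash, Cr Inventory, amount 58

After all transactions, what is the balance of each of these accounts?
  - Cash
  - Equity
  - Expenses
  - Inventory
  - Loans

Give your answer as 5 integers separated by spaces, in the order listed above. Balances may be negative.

Answer: -21 78 387 -24 -420

Derivation:
After txn 1 (Dr Inventory, Cr Loans, amount 34): Inventory=34 Loans=-34
After txn 2 (Dr Equity, Cr Expenses, amount 78): Equity=78 Expenses=-78 Inventory=34 Loans=-34
After txn 3 (Dr Expenses, Cr Cash, amount 465): Cash=-465 Equity=78 Expenses=387 Inventory=34 Loans=-34
After txn 4 (Dr Cash, Cr Loans, amount 386): Cash=-79 Equity=78 Expenses=387 Inventory=34 Loans=-420
After txn 5 (Dr Cash, Cr Inventory, amount 58): Cash=-21 Equity=78 Expenses=387 Inventory=-24 Loans=-420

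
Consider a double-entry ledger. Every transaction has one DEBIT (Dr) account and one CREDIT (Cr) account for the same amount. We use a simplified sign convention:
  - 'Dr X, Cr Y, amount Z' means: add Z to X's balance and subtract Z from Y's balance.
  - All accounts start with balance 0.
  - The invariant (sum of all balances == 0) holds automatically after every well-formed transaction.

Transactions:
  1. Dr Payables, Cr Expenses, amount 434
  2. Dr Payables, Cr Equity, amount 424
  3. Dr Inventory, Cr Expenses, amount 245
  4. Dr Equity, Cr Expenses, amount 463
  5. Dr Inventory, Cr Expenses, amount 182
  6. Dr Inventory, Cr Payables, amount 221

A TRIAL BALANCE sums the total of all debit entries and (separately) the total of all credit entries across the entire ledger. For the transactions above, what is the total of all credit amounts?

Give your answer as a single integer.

Answer: 1969

Derivation:
Txn 1: credit+=434
Txn 2: credit+=424
Txn 3: credit+=245
Txn 4: credit+=463
Txn 5: credit+=182
Txn 6: credit+=221
Total credits = 1969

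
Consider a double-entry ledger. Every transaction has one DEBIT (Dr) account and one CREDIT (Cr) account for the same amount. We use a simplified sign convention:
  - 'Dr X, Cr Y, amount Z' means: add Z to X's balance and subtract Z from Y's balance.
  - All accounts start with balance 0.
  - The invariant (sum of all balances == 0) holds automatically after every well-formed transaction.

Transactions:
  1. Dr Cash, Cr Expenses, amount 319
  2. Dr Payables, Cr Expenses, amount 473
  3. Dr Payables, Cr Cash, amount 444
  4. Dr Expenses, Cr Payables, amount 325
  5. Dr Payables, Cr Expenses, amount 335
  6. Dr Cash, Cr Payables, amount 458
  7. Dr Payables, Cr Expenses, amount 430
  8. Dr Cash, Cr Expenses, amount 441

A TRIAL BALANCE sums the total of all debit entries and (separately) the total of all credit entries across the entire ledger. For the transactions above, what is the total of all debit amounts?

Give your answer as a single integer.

Txn 1: debit+=319
Txn 2: debit+=473
Txn 3: debit+=444
Txn 4: debit+=325
Txn 5: debit+=335
Txn 6: debit+=458
Txn 7: debit+=430
Txn 8: debit+=441
Total debits = 3225

Answer: 3225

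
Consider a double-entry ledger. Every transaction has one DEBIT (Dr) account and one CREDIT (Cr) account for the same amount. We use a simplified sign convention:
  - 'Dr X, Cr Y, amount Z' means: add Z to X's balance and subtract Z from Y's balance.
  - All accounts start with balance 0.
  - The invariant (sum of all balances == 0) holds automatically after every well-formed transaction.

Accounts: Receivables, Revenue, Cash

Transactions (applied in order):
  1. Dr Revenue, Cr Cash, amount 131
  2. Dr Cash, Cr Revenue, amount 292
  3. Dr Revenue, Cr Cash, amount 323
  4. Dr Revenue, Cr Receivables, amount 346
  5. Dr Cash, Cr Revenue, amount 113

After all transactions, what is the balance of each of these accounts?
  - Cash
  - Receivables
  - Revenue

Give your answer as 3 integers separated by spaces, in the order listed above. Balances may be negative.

After txn 1 (Dr Revenue, Cr Cash, amount 131): Cash=-131 Revenue=131
After txn 2 (Dr Cash, Cr Revenue, amount 292): Cash=161 Revenue=-161
After txn 3 (Dr Revenue, Cr Cash, amount 323): Cash=-162 Revenue=162
After txn 4 (Dr Revenue, Cr Receivables, amount 346): Cash=-162 Receivables=-346 Revenue=508
After txn 5 (Dr Cash, Cr Revenue, amount 113): Cash=-49 Receivables=-346 Revenue=395

Answer: -49 -346 395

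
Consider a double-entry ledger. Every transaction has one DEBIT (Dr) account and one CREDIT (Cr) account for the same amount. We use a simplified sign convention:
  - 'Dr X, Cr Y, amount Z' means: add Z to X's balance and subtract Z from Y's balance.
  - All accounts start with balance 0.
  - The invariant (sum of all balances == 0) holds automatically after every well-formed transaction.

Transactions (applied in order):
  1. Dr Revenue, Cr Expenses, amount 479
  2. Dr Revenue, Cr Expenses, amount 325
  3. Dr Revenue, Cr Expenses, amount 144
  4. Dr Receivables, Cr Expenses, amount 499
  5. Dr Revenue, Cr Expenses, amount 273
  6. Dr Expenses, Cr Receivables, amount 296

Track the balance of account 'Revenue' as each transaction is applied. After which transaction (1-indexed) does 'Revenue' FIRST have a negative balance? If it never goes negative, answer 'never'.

After txn 1: Revenue=479
After txn 2: Revenue=804
After txn 3: Revenue=948
After txn 4: Revenue=948
After txn 5: Revenue=1221
After txn 6: Revenue=1221

Answer: never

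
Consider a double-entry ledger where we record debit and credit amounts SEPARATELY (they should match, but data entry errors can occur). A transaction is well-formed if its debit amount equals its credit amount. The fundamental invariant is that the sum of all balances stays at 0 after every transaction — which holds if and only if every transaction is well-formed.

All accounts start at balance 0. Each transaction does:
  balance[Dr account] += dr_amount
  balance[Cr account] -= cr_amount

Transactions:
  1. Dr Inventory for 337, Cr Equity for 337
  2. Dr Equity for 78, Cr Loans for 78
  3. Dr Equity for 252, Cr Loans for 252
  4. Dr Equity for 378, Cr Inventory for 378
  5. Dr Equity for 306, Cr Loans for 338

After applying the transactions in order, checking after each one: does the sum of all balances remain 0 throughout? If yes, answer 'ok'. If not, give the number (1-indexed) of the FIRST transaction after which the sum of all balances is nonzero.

After txn 1: dr=337 cr=337 sum_balances=0
After txn 2: dr=78 cr=78 sum_balances=0
After txn 3: dr=252 cr=252 sum_balances=0
After txn 4: dr=378 cr=378 sum_balances=0
After txn 5: dr=306 cr=338 sum_balances=-32

Answer: 5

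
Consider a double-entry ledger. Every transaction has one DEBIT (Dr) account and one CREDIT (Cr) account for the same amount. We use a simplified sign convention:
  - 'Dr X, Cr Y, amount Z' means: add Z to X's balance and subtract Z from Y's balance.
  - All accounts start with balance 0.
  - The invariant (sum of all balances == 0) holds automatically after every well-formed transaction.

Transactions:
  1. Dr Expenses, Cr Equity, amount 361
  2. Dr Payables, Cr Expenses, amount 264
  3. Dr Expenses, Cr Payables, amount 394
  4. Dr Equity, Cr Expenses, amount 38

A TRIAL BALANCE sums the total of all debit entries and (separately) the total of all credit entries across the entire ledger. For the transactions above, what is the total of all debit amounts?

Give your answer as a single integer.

Txn 1: debit+=361
Txn 2: debit+=264
Txn 3: debit+=394
Txn 4: debit+=38
Total debits = 1057

Answer: 1057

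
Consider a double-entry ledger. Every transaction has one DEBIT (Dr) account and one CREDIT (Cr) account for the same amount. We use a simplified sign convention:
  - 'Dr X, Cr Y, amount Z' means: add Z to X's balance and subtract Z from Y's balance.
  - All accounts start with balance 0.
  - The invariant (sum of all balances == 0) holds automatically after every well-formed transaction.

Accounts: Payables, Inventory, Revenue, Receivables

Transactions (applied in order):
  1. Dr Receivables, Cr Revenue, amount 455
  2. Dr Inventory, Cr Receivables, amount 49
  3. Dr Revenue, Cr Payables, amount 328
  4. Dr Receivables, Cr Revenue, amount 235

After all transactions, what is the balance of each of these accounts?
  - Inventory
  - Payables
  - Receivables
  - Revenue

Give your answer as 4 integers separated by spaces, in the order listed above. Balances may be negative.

Answer: 49 -328 641 -362

Derivation:
After txn 1 (Dr Receivables, Cr Revenue, amount 455): Receivables=455 Revenue=-455
After txn 2 (Dr Inventory, Cr Receivables, amount 49): Inventory=49 Receivables=406 Revenue=-455
After txn 3 (Dr Revenue, Cr Payables, amount 328): Inventory=49 Payables=-328 Receivables=406 Revenue=-127
After txn 4 (Dr Receivables, Cr Revenue, amount 235): Inventory=49 Payables=-328 Receivables=641 Revenue=-362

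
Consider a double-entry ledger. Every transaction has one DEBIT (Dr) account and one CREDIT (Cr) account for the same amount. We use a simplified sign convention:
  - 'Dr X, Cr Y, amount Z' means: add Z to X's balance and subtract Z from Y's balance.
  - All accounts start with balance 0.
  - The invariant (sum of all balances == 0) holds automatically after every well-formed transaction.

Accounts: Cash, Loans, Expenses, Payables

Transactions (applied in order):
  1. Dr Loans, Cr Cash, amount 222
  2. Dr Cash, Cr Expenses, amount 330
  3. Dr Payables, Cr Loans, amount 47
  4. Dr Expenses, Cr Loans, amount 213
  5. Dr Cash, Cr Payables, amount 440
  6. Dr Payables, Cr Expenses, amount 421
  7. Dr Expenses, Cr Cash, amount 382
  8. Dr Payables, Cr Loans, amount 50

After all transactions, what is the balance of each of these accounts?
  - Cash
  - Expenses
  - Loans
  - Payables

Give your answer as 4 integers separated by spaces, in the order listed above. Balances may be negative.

After txn 1 (Dr Loans, Cr Cash, amount 222): Cash=-222 Loans=222
After txn 2 (Dr Cash, Cr Expenses, amount 330): Cash=108 Expenses=-330 Loans=222
After txn 3 (Dr Payables, Cr Loans, amount 47): Cash=108 Expenses=-330 Loans=175 Payables=47
After txn 4 (Dr Expenses, Cr Loans, amount 213): Cash=108 Expenses=-117 Loans=-38 Payables=47
After txn 5 (Dr Cash, Cr Payables, amount 440): Cash=548 Expenses=-117 Loans=-38 Payables=-393
After txn 6 (Dr Payables, Cr Expenses, amount 421): Cash=548 Expenses=-538 Loans=-38 Payables=28
After txn 7 (Dr Expenses, Cr Cash, amount 382): Cash=166 Expenses=-156 Loans=-38 Payables=28
After txn 8 (Dr Payables, Cr Loans, amount 50): Cash=166 Expenses=-156 Loans=-88 Payables=78

Answer: 166 -156 -88 78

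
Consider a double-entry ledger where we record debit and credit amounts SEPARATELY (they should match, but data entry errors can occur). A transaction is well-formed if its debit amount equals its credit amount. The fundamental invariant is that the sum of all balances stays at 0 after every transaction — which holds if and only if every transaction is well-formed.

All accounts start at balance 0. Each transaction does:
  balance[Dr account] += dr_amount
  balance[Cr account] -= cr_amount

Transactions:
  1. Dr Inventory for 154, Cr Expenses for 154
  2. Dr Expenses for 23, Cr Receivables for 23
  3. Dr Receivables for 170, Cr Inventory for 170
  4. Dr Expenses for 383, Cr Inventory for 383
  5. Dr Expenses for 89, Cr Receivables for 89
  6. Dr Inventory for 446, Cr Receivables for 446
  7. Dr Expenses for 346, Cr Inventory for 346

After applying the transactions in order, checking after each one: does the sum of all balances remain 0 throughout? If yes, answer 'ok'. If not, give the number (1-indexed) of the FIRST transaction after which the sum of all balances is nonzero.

Answer: ok

Derivation:
After txn 1: dr=154 cr=154 sum_balances=0
After txn 2: dr=23 cr=23 sum_balances=0
After txn 3: dr=170 cr=170 sum_balances=0
After txn 4: dr=383 cr=383 sum_balances=0
After txn 5: dr=89 cr=89 sum_balances=0
After txn 6: dr=446 cr=446 sum_balances=0
After txn 7: dr=346 cr=346 sum_balances=0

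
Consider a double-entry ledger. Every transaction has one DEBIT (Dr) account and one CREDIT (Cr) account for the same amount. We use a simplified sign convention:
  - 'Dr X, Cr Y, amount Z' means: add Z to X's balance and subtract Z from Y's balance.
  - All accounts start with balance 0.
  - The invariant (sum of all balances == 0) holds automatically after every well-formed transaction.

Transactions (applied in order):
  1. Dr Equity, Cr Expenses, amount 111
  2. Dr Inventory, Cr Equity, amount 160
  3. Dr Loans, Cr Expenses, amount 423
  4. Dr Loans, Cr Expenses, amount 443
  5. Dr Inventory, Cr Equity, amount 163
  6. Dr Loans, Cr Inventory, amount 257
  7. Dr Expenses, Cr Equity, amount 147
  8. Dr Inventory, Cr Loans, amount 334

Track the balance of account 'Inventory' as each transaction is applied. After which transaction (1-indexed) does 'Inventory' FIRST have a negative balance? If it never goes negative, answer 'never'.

Answer: never

Derivation:
After txn 1: Inventory=0
After txn 2: Inventory=160
After txn 3: Inventory=160
After txn 4: Inventory=160
After txn 5: Inventory=323
After txn 6: Inventory=66
After txn 7: Inventory=66
After txn 8: Inventory=400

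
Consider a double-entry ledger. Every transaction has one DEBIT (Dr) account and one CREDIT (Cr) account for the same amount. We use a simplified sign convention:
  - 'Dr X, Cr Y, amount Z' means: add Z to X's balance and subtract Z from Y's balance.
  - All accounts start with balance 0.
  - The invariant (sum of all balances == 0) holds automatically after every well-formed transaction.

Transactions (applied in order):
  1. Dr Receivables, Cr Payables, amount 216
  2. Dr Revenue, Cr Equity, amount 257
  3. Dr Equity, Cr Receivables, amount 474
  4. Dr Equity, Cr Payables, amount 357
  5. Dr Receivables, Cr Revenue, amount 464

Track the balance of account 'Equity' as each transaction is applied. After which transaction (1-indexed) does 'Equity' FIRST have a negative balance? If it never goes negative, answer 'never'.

After txn 1: Equity=0
After txn 2: Equity=-257

Answer: 2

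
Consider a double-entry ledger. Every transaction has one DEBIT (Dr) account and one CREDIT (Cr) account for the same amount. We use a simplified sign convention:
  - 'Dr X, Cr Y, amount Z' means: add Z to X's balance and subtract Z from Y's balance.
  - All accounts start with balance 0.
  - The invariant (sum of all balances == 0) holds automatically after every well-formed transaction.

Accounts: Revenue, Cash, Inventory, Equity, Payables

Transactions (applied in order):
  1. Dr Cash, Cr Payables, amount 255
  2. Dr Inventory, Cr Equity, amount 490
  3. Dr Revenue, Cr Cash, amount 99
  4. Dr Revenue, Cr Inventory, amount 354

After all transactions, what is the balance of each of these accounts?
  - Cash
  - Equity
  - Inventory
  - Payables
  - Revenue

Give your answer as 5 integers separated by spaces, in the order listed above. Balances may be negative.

After txn 1 (Dr Cash, Cr Payables, amount 255): Cash=255 Payables=-255
After txn 2 (Dr Inventory, Cr Equity, amount 490): Cash=255 Equity=-490 Inventory=490 Payables=-255
After txn 3 (Dr Revenue, Cr Cash, amount 99): Cash=156 Equity=-490 Inventory=490 Payables=-255 Revenue=99
After txn 4 (Dr Revenue, Cr Inventory, amount 354): Cash=156 Equity=-490 Inventory=136 Payables=-255 Revenue=453

Answer: 156 -490 136 -255 453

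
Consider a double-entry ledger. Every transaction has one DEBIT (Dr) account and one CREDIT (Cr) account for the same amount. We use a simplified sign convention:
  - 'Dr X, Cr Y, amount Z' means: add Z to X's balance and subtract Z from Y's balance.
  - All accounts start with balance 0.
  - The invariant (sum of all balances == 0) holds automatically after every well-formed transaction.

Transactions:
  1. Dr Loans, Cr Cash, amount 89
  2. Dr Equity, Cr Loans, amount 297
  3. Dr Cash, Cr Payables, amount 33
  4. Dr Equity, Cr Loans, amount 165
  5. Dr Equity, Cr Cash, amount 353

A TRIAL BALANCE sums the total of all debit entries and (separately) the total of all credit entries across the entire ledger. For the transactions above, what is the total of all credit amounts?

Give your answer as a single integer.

Txn 1: credit+=89
Txn 2: credit+=297
Txn 3: credit+=33
Txn 4: credit+=165
Txn 5: credit+=353
Total credits = 937

Answer: 937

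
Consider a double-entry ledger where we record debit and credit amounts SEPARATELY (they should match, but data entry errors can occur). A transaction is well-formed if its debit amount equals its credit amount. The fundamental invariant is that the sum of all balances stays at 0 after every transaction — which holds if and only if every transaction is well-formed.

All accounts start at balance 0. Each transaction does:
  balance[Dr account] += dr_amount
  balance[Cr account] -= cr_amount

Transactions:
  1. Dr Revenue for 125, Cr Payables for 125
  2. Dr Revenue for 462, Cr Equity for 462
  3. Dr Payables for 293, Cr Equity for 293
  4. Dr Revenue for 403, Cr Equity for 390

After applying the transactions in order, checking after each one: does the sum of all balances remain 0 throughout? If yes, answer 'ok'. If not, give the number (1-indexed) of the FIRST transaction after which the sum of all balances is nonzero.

Answer: 4

Derivation:
After txn 1: dr=125 cr=125 sum_balances=0
After txn 2: dr=462 cr=462 sum_balances=0
After txn 3: dr=293 cr=293 sum_balances=0
After txn 4: dr=403 cr=390 sum_balances=13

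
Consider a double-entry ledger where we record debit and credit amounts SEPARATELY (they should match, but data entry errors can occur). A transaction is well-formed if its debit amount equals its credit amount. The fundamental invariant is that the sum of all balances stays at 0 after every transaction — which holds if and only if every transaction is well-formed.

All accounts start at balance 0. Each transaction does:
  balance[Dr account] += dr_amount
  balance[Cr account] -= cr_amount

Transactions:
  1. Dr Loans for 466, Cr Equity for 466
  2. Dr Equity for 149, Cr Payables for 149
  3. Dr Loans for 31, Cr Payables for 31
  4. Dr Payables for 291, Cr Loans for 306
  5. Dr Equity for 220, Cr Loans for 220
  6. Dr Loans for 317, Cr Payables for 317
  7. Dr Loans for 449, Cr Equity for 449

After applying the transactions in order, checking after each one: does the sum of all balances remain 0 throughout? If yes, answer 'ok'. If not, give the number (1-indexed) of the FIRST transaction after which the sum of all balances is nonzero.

Answer: 4

Derivation:
After txn 1: dr=466 cr=466 sum_balances=0
After txn 2: dr=149 cr=149 sum_balances=0
After txn 3: dr=31 cr=31 sum_balances=0
After txn 4: dr=291 cr=306 sum_balances=-15
After txn 5: dr=220 cr=220 sum_balances=-15
After txn 6: dr=317 cr=317 sum_balances=-15
After txn 7: dr=449 cr=449 sum_balances=-15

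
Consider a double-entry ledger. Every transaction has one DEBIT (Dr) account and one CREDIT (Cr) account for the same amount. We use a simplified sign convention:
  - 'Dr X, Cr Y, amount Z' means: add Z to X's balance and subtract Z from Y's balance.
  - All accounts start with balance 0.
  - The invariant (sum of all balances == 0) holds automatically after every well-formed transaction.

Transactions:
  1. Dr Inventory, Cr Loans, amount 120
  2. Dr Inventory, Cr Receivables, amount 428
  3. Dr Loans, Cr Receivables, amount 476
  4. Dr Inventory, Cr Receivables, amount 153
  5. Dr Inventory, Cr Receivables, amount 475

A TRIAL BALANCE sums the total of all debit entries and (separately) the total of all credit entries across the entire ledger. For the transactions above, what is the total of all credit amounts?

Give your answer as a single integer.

Txn 1: credit+=120
Txn 2: credit+=428
Txn 3: credit+=476
Txn 4: credit+=153
Txn 5: credit+=475
Total credits = 1652

Answer: 1652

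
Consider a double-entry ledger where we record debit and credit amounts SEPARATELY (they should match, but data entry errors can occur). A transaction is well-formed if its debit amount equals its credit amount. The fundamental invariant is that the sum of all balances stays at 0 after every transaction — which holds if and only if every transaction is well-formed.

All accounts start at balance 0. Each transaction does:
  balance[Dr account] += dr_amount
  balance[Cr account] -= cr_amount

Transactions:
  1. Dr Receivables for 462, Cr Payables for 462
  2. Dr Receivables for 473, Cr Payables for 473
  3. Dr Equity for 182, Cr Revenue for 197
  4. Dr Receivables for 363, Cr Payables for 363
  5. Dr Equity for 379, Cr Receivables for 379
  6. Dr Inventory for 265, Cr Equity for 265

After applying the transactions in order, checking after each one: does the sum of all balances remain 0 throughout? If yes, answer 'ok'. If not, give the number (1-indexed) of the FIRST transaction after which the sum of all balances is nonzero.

After txn 1: dr=462 cr=462 sum_balances=0
After txn 2: dr=473 cr=473 sum_balances=0
After txn 3: dr=182 cr=197 sum_balances=-15
After txn 4: dr=363 cr=363 sum_balances=-15
After txn 5: dr=379 cr=379 sum_balances=-15
After txn 6: dr=265 cr=265 sum_balances=-15

Answer: 3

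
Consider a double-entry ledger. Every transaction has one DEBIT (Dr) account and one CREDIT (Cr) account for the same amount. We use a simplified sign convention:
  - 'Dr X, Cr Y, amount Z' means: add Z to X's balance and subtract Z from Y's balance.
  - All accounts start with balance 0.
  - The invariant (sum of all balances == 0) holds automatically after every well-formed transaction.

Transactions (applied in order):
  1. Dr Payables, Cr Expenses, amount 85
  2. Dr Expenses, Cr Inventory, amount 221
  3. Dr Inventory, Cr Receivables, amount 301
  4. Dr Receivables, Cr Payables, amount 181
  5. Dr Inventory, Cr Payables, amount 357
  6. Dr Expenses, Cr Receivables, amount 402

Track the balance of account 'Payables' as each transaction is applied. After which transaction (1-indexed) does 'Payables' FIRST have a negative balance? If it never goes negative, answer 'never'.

Answer: 4

Derivation:
After txn 1: Payables=85
After txn 2: Payables=85
After txn 3: Payables=85
After txn 4: Payables=-96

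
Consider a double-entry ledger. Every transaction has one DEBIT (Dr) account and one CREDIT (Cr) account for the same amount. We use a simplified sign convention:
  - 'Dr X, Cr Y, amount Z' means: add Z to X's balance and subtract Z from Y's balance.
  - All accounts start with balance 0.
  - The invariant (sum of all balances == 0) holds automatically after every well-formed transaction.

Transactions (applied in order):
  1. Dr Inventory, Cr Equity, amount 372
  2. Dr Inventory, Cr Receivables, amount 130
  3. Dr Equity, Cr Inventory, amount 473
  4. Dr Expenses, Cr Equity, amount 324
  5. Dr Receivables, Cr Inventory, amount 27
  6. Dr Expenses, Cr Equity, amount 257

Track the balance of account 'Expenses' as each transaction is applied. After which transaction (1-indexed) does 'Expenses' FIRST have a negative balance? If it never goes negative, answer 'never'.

After txn 1: Expenses=0
After txn 2: Expenses=0
After txn 3: Expenses=0
After txn 4: Expenses=324
After txn 5: Expenses=324
After txn 6: Expenses=581

Answer: never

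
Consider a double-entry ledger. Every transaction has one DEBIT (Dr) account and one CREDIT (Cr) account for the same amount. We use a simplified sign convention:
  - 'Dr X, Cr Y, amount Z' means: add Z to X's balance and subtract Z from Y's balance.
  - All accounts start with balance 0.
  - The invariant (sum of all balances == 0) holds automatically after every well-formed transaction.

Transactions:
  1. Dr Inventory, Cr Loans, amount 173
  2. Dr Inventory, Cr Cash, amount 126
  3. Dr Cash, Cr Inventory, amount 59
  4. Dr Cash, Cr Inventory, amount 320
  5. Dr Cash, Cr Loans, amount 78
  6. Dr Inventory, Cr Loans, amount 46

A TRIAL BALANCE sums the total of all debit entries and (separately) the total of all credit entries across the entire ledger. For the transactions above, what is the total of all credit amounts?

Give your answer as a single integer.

Txn 1: credit+=173
Txn 2: credit+=126
Txn 3: credit+=59
Txn 4: credit+=320
Txn 5: credit+=78
Txn 6: credit+=46
Total credits = 802

Answer: 802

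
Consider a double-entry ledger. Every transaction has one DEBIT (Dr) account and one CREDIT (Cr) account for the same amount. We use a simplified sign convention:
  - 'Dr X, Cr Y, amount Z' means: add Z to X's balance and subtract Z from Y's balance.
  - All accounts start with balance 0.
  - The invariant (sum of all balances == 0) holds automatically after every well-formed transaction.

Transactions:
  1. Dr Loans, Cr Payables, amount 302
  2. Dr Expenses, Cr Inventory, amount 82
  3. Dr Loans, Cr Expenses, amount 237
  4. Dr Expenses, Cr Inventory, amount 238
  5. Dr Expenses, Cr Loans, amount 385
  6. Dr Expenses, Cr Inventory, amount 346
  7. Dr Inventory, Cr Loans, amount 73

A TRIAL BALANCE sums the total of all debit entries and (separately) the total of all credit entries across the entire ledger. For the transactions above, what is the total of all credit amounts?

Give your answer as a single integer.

Txn 1: credit+=302
Txn 2: credit+=82
Txn 3: credit+=237
Txn 4: credit+=238
Txn 5: credit+=385
Txn 6: credit+=346
Txn 7: credit+=73
Total credits = 1663

Answer: 1663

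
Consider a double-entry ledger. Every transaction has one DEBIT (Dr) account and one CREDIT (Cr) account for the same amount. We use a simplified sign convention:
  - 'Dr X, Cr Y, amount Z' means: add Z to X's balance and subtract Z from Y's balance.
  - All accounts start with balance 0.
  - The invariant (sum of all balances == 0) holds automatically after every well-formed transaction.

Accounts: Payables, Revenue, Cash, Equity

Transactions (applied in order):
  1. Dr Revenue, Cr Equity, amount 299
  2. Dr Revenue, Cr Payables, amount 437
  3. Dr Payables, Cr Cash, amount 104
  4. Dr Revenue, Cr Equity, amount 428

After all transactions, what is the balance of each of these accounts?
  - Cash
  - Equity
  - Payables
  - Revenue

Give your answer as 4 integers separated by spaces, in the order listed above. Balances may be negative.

After txn 1 (Dr Revenue, Cr Equity, amount 299): Equity=-299 Revenue=299
After txn 2 (Dr Revenue, Cr Payables, amount 437): Equity=-299 Payables=-437 Revenue=736
After txn 3 (Dr Payables, Cr Cash, amount 104): Cash=-104 Equity=-299 Payables=-333 Revenue=736
After txn 4 (Dr Revenue, Cr Equity, amount 428): Cash=-104 Equity=-727 Payables=-333 Revenue=1164

Answer: -104 -727 -333 1164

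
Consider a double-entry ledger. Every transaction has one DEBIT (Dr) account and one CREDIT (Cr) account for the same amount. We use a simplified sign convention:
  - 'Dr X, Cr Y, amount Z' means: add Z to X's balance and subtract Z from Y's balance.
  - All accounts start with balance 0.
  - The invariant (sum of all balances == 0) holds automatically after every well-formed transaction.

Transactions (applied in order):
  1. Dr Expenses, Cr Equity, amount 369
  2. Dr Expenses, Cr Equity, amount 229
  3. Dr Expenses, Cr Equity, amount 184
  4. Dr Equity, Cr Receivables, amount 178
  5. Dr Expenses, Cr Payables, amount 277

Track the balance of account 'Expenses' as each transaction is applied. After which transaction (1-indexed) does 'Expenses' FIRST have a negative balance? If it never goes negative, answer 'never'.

Answer: never

Derivation:
After txn 1: Expenses=369
After txn 2: Expenses=598
After txn 3: Expenses=782
After txn 4: Expenses=782
After txn 5: Expenses=1059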